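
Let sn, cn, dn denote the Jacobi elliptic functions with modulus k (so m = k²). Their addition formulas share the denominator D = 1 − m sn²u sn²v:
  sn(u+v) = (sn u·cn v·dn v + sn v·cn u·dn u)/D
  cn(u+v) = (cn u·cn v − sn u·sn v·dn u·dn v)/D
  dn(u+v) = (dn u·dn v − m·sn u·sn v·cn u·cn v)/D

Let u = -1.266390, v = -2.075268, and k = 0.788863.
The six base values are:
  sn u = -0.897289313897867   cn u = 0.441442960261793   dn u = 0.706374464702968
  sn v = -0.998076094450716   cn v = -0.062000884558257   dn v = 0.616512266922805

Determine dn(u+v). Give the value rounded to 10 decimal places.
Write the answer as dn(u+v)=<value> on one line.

m = k² = 0.622304832769
D = 1 − m·sn²u·sn²v = 0.5008909183253719
dn(u+v) = (dn u·dn v − m·sn u·sn v·cn u·cn v)/D = 0.4507421032287531/0.5008909183253719 = 0.8998807659274772

dn(u+v)=0.8998807659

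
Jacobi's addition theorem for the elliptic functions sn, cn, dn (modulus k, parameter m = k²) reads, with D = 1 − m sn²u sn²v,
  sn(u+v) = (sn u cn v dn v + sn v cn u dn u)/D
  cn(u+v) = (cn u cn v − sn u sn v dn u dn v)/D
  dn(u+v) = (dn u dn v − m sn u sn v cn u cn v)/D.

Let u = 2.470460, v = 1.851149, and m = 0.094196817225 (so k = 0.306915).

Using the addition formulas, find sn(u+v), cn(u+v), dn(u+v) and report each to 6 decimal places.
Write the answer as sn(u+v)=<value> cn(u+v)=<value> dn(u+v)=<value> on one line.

sn u = 0.6768081324619195, cn u = -0.7361594608733958, dn u = 0.9781877809265757
sn v = 0.9737058154642872, cn v = -0.2278090975598372, dn v = 0.9543016889742345
m = k² = 0.094196817225
D = 1 − m·sn²u·sn²v = 0.959090620384121
sn(u+v) = (sn u·cn v·dn v + sn v·cn u·dn u)/D = -0.8483048344952634/0.959090620384121 = -0.884488719278177
cn(u+v) = (cn u·cn v − sn u·sn v·dn u·dn v)/D = -0.4474748326786232/0.959090620384121 = -0.4665615773610706
dn(u+v) = (dn u·dn v − m·sn u·sn v·cn u·cn v)/D = 0.9230757290780312/0.959090620384121 = 0.9624489171923445

sn(u+v)=-0.884489 cn(u+v)=-0.466562 dn(u+v)=0.962449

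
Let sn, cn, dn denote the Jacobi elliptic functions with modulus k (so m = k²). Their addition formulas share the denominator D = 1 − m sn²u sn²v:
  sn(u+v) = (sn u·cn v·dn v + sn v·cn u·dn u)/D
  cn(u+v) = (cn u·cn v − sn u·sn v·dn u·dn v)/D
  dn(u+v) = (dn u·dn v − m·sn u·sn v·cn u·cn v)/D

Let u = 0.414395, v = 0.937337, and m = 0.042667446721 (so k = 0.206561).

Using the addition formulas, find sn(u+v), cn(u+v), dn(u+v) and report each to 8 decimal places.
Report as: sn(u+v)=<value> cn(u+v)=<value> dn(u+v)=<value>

sn(u+v)=0.97338517 cn(u+v)=0.22917527 dn(u+v)=0.97957823

sn u = 0.4021887418191909, cn u = 0.9155567792080927, dn u = 0.9965431720213627
sn v = 0.8030707557256035, cn v = 0.5958836810135918, dn v = 0.9861454242017395
m = k² = 0.042667446721
D = 1 − m·sn²u·sn²v = 0.9955489333630073
sn(u+v) = (sn u·cn v·dn v + sn v·cn u·dn u)/D = 0.969052570109968/0.9955489333630073 = 0.9733851723756728
cn(u+v) = (cn u·cn v − sn u·sn v·dn u·dn v)/D = 0.2281551995539155/0.9955489333630073 = 0.2291752739699066
dn(u+v) = (dn u·dn v − m·sn u·sn v·cn u·cn v)/D = 0.9752180592898095/0.9955489333630073 = 0.9795782272554709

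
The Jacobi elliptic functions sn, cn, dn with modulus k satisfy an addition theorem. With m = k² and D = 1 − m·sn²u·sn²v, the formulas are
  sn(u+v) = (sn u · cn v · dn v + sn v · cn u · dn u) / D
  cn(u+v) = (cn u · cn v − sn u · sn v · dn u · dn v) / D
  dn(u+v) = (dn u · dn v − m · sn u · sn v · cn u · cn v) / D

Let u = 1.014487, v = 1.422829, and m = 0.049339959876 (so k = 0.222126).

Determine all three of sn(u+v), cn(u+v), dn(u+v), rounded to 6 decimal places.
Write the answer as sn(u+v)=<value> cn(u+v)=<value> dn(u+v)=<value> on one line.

sn u = 0.8455043450476117, cn u = 0.5339685407452476, dn u = 0.9822056648296096
sn v = 0.9866240002992219, cn v = 0.1630125210944267, dn v = 0.9756900916404335
m = k² = 0.049339959876
D = 1 − m·sn²u·sn²v = 0.9656652546225807
sn(u+v) = (sn u·cn v·dn v + sn v·cn u·dn u)/D = 0.6519288699409218/0.9656652546225807 = 0.6751085501111054
cn(u+v) = (cn u·cn v − sn u·sn v·dn u·dn v)/D = -0.7123890317255357/0.9656652546225807 = -0.7377184053328757
dn(u+v) = (dn u·dn v − m·sn u·sn v·cn u·cn v)/D = 0.9547456969744812/0.9656652546225807 = 0.9886921916307662

sn(u+v)=0.675109 cn(u+v)=-0.737718 dn(u+v)=0.988692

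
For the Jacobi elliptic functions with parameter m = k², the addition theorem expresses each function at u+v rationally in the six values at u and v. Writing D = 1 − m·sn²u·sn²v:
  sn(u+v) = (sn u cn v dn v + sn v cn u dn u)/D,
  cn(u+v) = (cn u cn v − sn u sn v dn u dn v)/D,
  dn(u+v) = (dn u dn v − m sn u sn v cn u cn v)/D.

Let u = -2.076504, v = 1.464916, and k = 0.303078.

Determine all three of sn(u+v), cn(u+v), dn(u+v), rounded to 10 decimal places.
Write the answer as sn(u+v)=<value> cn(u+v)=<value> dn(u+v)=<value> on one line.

sn u = -0.9017116865599493, cn u = -0.4323378705609905, dn u = 0.9619319811687849
sn v = 0.9906005110360775, cn v = 0.136786795909043, dn v = 0.9538670842665367
m = k² = 0.091856274084
D = 1 − m·sn²u·sn²v = 0.926710574481973
sn(u+v) = (sn u·cn v·dn v + sn v·cn u·dn u)/D = -0.529622683123671/0.926710574481973 = -0.5715081900513843
cn(u+v) = (cn u·cn v − sn u·sn v·dn u·dn v)/D = 0.7604553256948051/0.926710574481973 = 0.8205963616201273
dn(u+v) = (dn u·dn v − m·sn u·sn v·cn u·cn v)/D = 0.9127030113059065/0.926710574481973 = 0.9848846408341712

sn(u+v)=-0.5715081901 cn(u+v)=0.8205963616 dn(u+v)=0.9848846408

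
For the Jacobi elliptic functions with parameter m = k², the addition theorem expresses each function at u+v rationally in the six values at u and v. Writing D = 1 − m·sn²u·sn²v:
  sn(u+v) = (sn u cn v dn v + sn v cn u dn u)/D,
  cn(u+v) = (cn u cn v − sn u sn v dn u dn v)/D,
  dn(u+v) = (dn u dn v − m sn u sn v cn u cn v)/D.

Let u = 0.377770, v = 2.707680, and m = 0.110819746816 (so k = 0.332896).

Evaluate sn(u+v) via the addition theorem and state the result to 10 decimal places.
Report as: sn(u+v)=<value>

sn u = 0.3679496067485778, cn u = 0.9298457328468884, dn u = 0.9924698769067731
sn v = 0.5005904106014252, cn v = -0.865684261618459, dn v = 0.986017036116804
m = k² = 0.110819746816
D = 1 − m·sn²u·sn²v = 0.9962402506607294
sn(u+v) = (sn u·cn v·dn v + sn v·cn u·dn u)/D = 0.147892581277191/0.9962402506607294 = 0.148450718768997

sn(u+v)=0.1484507188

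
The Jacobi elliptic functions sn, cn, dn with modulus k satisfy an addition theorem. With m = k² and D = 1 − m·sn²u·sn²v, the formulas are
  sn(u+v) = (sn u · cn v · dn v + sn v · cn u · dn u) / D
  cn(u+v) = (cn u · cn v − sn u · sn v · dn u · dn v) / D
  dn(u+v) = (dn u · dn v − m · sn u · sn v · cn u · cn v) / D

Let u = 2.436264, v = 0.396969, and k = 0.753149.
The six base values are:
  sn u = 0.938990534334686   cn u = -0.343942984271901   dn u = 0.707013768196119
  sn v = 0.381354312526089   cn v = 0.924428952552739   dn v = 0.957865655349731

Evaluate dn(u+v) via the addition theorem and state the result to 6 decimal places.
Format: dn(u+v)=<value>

m = k² = 0.567233416201
D = 1 − m·sn²u·sn²v = 0.9272653153748128
dn(u+v) = (dn u·dn v − m·sn u·sn v·cn u·cn v)/D = 0.7418062343077483/0.9272653153748128 = 0.7999935099566412

dn(u+v)=0.799994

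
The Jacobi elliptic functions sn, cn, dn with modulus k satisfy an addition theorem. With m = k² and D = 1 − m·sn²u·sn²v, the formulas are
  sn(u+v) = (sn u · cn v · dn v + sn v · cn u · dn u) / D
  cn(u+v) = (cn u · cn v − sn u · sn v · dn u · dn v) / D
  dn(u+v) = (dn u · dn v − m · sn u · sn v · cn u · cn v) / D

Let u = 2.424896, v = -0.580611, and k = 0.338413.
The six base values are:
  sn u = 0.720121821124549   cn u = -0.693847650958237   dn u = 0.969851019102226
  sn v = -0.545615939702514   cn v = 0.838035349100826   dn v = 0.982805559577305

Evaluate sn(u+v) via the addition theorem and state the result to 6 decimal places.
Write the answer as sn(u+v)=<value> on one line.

sn(u+v)=0.977555

m = k² = 0.114523358569
D = 1 − m·sn²u·sn²v = 0.9823200872748445
sn(u+v) = (sn u·cn v·dn v + sn v·cn u·dn u)/D = 0.9602716187791405/0.9823200872748445 = 0.9775547005692707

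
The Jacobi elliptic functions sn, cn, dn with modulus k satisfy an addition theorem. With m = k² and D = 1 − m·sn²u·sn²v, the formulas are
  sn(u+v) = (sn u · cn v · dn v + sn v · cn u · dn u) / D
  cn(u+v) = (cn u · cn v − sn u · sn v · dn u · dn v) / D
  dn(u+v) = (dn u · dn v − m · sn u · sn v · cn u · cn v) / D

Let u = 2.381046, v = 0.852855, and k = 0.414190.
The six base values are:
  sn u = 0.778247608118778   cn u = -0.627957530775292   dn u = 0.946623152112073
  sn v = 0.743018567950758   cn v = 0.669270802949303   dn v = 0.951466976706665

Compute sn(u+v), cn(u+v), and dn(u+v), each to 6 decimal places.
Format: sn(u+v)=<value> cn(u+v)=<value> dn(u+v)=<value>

sn(u+v)=0.057180 cn(u+v)=-0.998364 dn(u+v)=0.999720

m = k² = 0.1715533561
D = 1 − m·sn²u·sn²v = 0.9426366981523228
sn(u+v) = (sn u·cn v·dn v + sn v·cn u·dn u)/D = 0.05390025220499639/0.9426366981523228 = 0.05718030319702928
cn(u+v) = (cn u·cn v − sn u·sn v·dn u·dn v)/D = -0.941094420085334/0.9426366981523228 = -0.9983638679991859
dn(u+v) = (dn u·dn v − m·sn u·sn v·cn u·cn v)/D = 0.9423722945384623/0.9426366981523228 = 0.9997195063438769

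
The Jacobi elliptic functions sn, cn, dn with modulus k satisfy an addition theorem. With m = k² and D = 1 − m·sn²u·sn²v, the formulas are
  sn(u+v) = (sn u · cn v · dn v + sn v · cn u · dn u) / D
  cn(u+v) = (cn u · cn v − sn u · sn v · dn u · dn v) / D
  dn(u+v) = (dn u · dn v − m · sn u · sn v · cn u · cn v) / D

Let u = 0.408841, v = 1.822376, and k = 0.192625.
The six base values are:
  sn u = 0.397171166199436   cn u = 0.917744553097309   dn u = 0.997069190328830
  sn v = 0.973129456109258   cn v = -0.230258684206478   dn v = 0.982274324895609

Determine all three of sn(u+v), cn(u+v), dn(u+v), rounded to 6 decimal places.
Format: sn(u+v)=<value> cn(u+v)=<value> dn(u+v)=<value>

m = k² = 0.037104390625
D = 1 − m·sn²u·sn²v = 0.9944572924453492
sn(u+v) = (sn u·cn v·dn v + sn v·cn u·dn u)/D = 0.8006357380808897/0.9944572924453492 = 0.8050981617442249
cn(u+v) = (cn u·cn v − sn u·sn v·dn u·dn v)/D = -0.5898539831224365/0.9944572924453492 = -0.593141593513783
dn(u+v) = (dn u·dn v − m·sn u·sn v·cn u·cn v)/D = 0.9824259461267168/0.9944572924453492 = 0.9879015957648141

sn(u+v)=0.805098 cn(u+v)=-0.593142 dn(u+v)=0.987902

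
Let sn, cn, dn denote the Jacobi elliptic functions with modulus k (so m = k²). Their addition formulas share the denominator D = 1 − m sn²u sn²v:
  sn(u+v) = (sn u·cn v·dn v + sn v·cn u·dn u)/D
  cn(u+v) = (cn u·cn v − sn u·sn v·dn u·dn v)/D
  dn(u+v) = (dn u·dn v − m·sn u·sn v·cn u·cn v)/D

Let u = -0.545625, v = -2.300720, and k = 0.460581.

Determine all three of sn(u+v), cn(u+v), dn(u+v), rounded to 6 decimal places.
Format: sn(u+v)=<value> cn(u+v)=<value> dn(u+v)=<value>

sn u = -0.5143309370284618, cn u = 0.8575917952122819, dn u = 0.9715362201007907
sn v = -0.8412890515235873, cn v = -0.5405855452993013, dn v = 0.9218773732830198
m = k² = 0.212134857561
D = 1 − m·sn²u·sn²v = 0.9602819601896361
sn(u+v) = (sn u·cn v·dn v + sn v·cn u·dn u)/D = -0.4446278013260671/0.9602819601896361 = -0.463017967387685
cn(u+v) = (cn u·cn v − sn u·sn v·dn u·dn v)/D = -0.8511448533320267/0.9602819601896361 = -0.8863488939893684
dn(u+v) = (dn u·dn v − m·sn u·sn v·cn u·cn v)/D = 0.9381917072901372/0.9602819601896361 = 0.9769960763449762

sn(u+v)=-0.463018 cn(u+v)=-0.886349 dn(u+v)=0.976996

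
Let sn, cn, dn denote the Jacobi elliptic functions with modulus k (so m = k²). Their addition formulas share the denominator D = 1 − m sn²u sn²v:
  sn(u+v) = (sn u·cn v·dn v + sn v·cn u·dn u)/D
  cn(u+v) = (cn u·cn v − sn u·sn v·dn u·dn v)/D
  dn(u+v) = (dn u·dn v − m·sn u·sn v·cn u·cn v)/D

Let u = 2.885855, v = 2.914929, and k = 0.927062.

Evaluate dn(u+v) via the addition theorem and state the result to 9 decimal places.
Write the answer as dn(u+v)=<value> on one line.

sn u = 0.9837596340488427, cn u = -0.1794908978641733, dn u = 0.4101764728018546
sn v = 0.9815366938594094, cn v = -0.191273936038186, dn v = 0.4147281311137657
m = k² = 0.859443951844
D = 1 − m·sn²u·sn²v = 0.1986751027753051
dn(u+v) = (dn u·dn v − m·sn u·sn v·cn u·cn v)/D = 0.1416204838338899/0.1986751027753051 = 0.7128245152793902

dn(u+v)=0.712824515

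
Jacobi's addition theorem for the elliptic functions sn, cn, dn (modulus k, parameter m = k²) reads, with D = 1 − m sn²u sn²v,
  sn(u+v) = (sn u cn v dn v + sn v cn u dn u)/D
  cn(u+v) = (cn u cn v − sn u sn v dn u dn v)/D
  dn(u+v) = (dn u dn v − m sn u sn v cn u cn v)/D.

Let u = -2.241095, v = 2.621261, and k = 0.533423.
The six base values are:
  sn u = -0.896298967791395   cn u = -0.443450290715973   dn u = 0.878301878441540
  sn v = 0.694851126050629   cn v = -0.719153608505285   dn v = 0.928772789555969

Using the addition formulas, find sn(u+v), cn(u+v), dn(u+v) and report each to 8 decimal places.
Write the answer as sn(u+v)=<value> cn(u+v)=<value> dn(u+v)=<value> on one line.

sn(u+v)=0.36872708 cn(u+v)=0.92953770 dn(u+v)=0.98046623

m = k² = 0.284540096929
D = 1 − m·sn²u·sn²v = 0.8896346362575742
sn(u+v) = (sn u·cn v·dn v + sn v·cn u·dn u)/D = 0.3280323849072099/0.8896346362575742 = 0.3687270836116989
cn(u+v) = (cn u·cn v − sn u·sn v·dn u·dn v)/D = 0.8269489346273048/0.8896346362575742 = 0.9295377011241724
dn(u+v) = (dn u·dn v − m·sn u·sn v·cn u·cn v)/D = 0.8722567162429158/0.8896346362575742 = 0.9804662281498369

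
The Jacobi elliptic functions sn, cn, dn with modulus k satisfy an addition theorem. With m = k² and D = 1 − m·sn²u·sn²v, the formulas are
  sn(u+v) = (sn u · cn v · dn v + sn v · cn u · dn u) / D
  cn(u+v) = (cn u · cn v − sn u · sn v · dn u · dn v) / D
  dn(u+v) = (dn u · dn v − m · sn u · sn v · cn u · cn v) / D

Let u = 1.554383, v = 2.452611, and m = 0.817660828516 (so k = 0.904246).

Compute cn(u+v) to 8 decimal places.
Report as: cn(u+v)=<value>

sn u = 0.9420293503935298, cn u = 0.3355304799822876, dn u = 0.5238244003209079
sn v = 0.9978450078626316, cn v = -0.0656150918891738, dn v = 0.4311142303234166
m = k² = 0.817660828516
D = 1 − m·sn²u·sn²v = 0.2775159917138687
cn(u+v) = (cn u·cn v − sn u·sn v·dn u·dn v)/D = -0.2342941656857983/0.2775159917138687 = -0.8442546472326032

cn(u+v)=-0.84425465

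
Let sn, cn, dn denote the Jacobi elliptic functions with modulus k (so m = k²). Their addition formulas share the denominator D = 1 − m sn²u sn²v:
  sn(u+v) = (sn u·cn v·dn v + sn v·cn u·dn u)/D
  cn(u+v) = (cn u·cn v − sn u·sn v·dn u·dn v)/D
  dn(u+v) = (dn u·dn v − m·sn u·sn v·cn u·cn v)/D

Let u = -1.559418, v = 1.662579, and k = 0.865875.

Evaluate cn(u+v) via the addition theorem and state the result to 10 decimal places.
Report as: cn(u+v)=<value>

sn u = -0.9518214999278101, cn u = 0.3066526247648532, dn u = 0.5663593061973844
sn v = 0.9678273700460313, cn v = 0.2516151461851657, dn v = 0.5456433170159808
m = k² = 0.749739515625
D = 1 − m·sn²u·sn²v = 0.3637654902928695
cn(u+v) = (cn u·cn v − sn u·sn v·dn u·dn v)/D = 0.3618366977992777/0.3637654902928695 = 0.9946977034791316

cn(u+v)=0.9946977035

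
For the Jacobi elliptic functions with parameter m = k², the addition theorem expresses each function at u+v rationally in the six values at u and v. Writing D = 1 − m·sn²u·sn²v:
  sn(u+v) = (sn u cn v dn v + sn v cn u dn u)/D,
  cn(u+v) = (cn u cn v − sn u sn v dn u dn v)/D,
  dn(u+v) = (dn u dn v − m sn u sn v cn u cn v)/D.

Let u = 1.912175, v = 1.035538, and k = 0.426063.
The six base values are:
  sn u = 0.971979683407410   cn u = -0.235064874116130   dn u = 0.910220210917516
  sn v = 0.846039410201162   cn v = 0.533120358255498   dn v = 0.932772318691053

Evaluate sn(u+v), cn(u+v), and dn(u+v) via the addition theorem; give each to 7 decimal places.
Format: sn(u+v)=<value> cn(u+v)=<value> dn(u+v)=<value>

m = k² = 0.181529679969
D = 1 − m·sn²u·sn²v = 0.8772438655511059
sn(u+v) = (sn u·cn v·dn v + sn v·cn u·dn u)/D = 0.302326703678435/0.8772438655511059 = 0.3446324511924697
cn(u+v) = (cn u·cn v − sn u·sn v·dn u·dn v)/D = -0.823501890641411/0.8772438655511059 = -0.9387377022284073
dn(u+v) = (dn u·dn v − m·sn u·sn v·cn u·cn v)/D = 0.8677354010672602/0.8772438655511059 = 0.9891609792245487

sn(u+v)=0.3446325 cn(u+v)=-0.9387377 dn(u+v)=0.9891610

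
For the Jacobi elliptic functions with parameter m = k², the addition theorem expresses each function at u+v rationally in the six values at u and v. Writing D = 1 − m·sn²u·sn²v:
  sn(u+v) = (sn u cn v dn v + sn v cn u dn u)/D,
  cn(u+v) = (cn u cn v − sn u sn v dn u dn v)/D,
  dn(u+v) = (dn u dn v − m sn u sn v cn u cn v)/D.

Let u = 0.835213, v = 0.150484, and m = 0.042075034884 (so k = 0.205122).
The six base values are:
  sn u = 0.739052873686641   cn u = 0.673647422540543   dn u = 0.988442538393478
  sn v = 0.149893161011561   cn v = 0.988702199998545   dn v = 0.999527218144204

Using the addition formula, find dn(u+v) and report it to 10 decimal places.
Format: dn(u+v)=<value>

dn(u+v)=0.9853795992

m = k² = 0.042075034884
D = 1 − m·sn²u·sn²v = 0.9994836559922584
dn(u+v) = (dn u·dn v − m·sn u·sn v·cn u·cn v)/D = 0.9848708043176961/0.9994836559922584 = 0.9853795991690778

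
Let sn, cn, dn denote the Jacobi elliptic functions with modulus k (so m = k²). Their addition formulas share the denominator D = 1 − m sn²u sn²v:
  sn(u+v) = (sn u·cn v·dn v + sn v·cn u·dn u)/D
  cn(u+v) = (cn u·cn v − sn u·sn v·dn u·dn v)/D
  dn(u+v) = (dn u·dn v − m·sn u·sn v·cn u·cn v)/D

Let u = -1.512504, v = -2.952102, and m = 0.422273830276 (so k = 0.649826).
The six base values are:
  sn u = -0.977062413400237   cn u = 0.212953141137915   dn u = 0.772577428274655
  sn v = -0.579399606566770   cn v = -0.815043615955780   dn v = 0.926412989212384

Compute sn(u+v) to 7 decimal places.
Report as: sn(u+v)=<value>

m = k² = 0.422273830276
D = 1 − m·sn²u·sn²v = 0.8646696599827762
sn(u+v) = (sn u·cn v·dn v + sn v·cn u·dn u)/D = 0.6424231381960381/0.8646696599827762 = 0.7429694459371164

sn(u+v)=0.7429694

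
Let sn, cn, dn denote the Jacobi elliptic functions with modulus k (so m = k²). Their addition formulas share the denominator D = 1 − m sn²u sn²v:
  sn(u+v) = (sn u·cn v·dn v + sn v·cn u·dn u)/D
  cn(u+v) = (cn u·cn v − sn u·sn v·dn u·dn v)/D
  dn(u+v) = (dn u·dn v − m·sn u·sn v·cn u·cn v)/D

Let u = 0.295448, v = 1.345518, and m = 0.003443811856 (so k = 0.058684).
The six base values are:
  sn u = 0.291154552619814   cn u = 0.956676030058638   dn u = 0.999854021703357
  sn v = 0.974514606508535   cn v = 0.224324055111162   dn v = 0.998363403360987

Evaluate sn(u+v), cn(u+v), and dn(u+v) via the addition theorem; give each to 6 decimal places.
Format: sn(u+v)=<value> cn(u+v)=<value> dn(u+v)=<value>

m = k² = 0.003443811856
D = 1 − m·sn²u·sn²v = 0.9997227552740231
sn(u+v) = (sn u·cn v·dn v + sn v·cn u·dn u)/D = 0.9973647491076965/0.9997227552740231 = 0.9976413399076024
cn(u+v) = (cn u·cn v − sn u·sn v·dn u·dn v)/D = -0.06862320780920979/0.9997227552740231 = -0.06864223850781533
dn(u+v) = (dn u·dn v − m·sn u·sn v·cn u·cn v)/D = 0.9980079670310769/0.9997227552740231 = 0.9982847362092141

sn(u+v)=0.997641 cn(u+v)=-0.068642 dn(u+v)=0.998285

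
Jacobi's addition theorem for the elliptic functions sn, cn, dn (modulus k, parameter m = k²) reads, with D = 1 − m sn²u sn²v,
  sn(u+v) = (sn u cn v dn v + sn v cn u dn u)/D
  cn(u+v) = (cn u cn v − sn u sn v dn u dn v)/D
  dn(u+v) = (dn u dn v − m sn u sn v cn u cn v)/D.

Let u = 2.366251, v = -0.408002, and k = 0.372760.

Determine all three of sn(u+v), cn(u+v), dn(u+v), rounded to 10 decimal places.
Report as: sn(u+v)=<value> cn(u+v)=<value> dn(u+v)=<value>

sn u = 0.7706519874119407, cn u = -0.6372562391205173, dn u = 0.9578501768329908
sn v = -0.3953806066327594, cn v = 0.9185173792034156, dn v = 0.9890796348069206
m = k² = 0.1389500176
D = 1 − m·sn²u·sn²v = 0.9870995179614693
sn(u+v) = (sn u·cn v·dn v + sn v·cn u·dn u)/D = 0.9414659254410165/0.9870995179614693 = 0.9537700184326966
cn(u+v) = (cn u·cn v − sn u·sn v·dn u·dn v)/D = -0.2966603606706759/0.9870995179614693 = -0.3005374384979244
dn(u+v) = (dn u·dn v − m·sn u·sn v·cn u·cn v)/D = 0.9226082518196746/0.9870995179614693 = 0.9346658923763024

sn(u+v)=0.9537700184 cn(u+v)=-0.3005374385 dn(u+v)=0.9346658924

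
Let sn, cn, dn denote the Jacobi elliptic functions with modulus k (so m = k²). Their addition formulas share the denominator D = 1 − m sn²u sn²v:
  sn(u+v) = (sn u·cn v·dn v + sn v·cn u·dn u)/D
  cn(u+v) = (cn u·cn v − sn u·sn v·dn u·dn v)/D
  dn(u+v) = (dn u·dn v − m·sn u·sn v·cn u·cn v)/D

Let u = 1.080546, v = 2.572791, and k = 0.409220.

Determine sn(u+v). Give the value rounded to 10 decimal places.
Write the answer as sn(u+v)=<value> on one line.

sn u = 0.8687851123133251, cn u = 0.4951892856501674, dn u = 0.934667059529421
sn v = 0.6481914608656918, cn v = -0.7614773995732246, dn v = 0.9641788703039149
m = k² = 0.1674610084
D = 1 − m·sn²u·sn²v = 0.946893821213099
sn(u+v) = (sn u·cn v·dn v + sn v·cn u·dn u)/D = -0.3378553286180029/0.946893821213099 = -0.3568038158546272

sn(u+v)=-0.3568038159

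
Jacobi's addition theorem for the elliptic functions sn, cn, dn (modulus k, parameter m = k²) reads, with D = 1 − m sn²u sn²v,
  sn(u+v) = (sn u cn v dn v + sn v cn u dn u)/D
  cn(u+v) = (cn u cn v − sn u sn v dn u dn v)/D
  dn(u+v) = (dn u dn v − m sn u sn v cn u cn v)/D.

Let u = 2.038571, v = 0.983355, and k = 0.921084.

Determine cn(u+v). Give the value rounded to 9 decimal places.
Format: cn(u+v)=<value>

sn u = 0.9906556970900098, cn u = 0.1363865456088201, dn u = 0.4091277549818203
sn v = 0.7669587211144435, cn v = 0.6416964392191196, dn v = 0.7077795150524889
m = k² = 0.848395735056
D = 1 − m·sn²u·sn²v = 0.5102347813519224
cn(u+v) = (cn u·cn v − sn u·sn v·dn u·dn v)/D = -0.1324959214255649/0.5102347813519224 = -0.2596763808897986

cn(u+v)=-0.259676381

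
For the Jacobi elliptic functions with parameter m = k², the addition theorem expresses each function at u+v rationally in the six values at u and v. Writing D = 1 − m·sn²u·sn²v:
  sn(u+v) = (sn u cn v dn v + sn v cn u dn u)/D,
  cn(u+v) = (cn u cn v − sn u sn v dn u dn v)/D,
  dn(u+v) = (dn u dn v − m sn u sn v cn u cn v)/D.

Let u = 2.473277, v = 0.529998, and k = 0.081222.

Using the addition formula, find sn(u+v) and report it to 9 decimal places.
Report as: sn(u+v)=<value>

sn u = 0.6234984986571318, cn u = -0.7818245469236065, dn u = 0.998716881099599
sn v = 0.5053981124758627, cn v = 0.8628862890936646, dn v = 0.9991571162859419
m = k² = 0.006597013284
D = 1 − m·sn²u·sn²v = 0.999344933464245
sn(u+v) = (sn u·cn v·dn v + sn v·cn u·dn u)/D = 0.1429291791920505/0.999344933464245 = 0.1430228686871751

sn(u+v)=0.143022869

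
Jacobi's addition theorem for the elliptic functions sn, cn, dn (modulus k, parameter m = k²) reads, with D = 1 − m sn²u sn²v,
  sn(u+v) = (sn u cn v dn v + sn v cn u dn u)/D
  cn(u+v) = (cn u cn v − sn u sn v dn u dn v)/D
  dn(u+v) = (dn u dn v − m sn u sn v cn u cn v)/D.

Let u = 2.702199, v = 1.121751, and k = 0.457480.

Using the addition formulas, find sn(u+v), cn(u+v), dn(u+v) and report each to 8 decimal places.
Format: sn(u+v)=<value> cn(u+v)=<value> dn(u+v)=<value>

sn u = 0.5798701748484391, cn u = -0.8147088929926079, dn u = 0.9641716901736138
sn v = 0.8836382865932663, cn v = 0.4681702451742492, dn v = 0.9146499273716719
m = k² = 0.2092879504
D = 1 − m·sn²u·sn²v = 0.9450516294752796
sn(u+v) = (sn u·cn v·dn v + sn v·cn u·dn u)/D = -0.4458075863102604/0.9450516294752796 = -0.4717282870119867
cn(u+v) = (cn u·cn v − sn u·sn v·dn u·dn v)/D = -0.8332935727353841/0.9450516294752796 = -0.8817439669386668
dn(u+v) = (dn u·dn v − m·sn u·sn v·cn u·cn v)/D = 0.9227826252183046/0.9450516294752796 = 0.9764362035232516

sn(u+v)=-0.47172829 cn(u+v)=-0.88174397 dn(u+v)=0.97643620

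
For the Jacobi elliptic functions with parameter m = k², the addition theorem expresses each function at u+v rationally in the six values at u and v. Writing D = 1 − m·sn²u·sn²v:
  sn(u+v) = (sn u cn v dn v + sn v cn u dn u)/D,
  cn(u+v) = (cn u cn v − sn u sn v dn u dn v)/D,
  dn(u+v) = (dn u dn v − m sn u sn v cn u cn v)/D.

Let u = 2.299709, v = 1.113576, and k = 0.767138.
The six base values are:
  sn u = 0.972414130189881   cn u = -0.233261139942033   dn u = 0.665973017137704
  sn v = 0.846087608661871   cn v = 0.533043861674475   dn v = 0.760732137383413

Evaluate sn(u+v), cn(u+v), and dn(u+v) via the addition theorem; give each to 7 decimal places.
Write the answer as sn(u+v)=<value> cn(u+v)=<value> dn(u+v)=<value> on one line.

sn(u+v)=0.4369444 cn(u+v)=-0.8994885 dn(u+v)=0.9421482

m = k² = 0.588500711044
D = 1 − m·sn²u·sn²v = 0.6016359095063888
sn(u+v) = (sn u·cn v·dn v + sn v·cn u·dn u)/D = 0.2628814183004242/0.6016359095063888 = 0.4369443614429612
cn(u+v) = (cn u·cn v − sn u·sn v·dn u·dn v)/D = -0.5411646029813267/0.6016359095063888 = -0.8994885352261044
dn(u+v) = (dn u·dn v − m·sn u·sn v·cn u·cn v)/D = 0.5668301868973989/0.6016359095063888 = 0.9421481961780736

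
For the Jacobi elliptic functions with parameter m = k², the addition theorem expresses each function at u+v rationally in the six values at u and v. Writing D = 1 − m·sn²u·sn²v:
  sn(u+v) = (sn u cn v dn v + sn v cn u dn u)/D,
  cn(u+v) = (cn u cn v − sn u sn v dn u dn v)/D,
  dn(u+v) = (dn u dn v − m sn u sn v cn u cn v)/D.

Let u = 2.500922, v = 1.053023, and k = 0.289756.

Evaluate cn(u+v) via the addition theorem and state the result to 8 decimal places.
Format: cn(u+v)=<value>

sn u = 0.6483384764558805, cn u = -0.7613522311958294, dn u = 0.9821958226760267
sn v = 0.8623836147358056, cn v = 0.5062553713643003, dn v = 0.9682765991502757
m = k² = 0.083958539536
D = 1 − m·sn²u·sn²v = 0.9737536171009809
cn(u+v) = (cn u·cn v − sn u·sn v·dn u·dn v)/D = -0.9171792443741202/0.9737536171009809 = -0.9419007316293298

cn(u+v)=-0.94190073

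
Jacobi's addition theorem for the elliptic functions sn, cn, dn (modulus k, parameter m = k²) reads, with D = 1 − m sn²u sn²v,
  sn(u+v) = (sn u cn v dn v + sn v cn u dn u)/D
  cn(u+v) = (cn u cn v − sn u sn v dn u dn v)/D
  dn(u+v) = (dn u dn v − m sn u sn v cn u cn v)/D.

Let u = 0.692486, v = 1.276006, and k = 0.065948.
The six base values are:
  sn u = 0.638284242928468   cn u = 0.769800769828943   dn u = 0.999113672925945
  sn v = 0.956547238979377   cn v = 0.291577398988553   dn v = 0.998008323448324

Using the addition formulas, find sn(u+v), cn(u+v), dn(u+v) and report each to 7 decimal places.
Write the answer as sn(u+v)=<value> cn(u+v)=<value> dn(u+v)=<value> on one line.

m = k² = 0.004349138704
D = 1 − m·sn²u·sn²v = 0.9983787710505977
sn(u+v) = (sn u·cn v·dn v + sn v·cn u·dn u)/D = 0.9214367432137222/0.9983787710505977 = 0.9229330289586295
cn(u+v) = (cn u·cn v − sn u·sn v·dn u·dn v)/D = -0.3843364395164615/0.9983787710505977 = -0.3849605487023957
dn(u+v) = (dn u·dn v − m·sn u·sn v·cn u·cn v)/D = 0.996527748280024/0.9983787710505977 = 0.9981459714246269

sn(u+v)=0.9229330 cn(u+v)=-0.3849605 dn(u+v)=0.9981460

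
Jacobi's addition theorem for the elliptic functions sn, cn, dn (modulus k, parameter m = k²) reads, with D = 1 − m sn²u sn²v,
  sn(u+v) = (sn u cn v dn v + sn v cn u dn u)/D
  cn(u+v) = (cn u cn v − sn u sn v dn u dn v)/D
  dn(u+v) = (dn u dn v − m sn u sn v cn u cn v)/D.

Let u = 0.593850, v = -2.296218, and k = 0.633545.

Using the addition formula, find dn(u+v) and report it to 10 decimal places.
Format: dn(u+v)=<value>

sn u = 0.5487447247729719, cn u = 0.835989968261483, dn u = 0.9376227198936891
sn v = -0.9180876233597511, cn v = -0.3963774915830159, dn v = 0.8134392927605944
m = k² = 0.401379267025
D = 1 − m·sn²u·sn²v = 0.8981258688958039
dn(u+v) = (dn u·dn v − m·sn u·sn v·cn u·cn v)/D = 0.6956922696587633/0.8981258688958039 = 0.7746044221107655

dn(u+v)=0.7746044221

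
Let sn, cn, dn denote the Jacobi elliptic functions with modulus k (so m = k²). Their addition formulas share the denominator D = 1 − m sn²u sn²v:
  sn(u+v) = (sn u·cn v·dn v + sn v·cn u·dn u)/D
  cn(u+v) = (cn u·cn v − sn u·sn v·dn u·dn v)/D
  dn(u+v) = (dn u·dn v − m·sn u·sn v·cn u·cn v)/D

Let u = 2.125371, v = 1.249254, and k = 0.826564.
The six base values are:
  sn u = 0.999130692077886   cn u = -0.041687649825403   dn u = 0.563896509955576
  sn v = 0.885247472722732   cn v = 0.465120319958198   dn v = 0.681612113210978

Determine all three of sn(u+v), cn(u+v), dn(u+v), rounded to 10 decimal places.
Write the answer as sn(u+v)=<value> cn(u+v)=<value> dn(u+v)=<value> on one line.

sn(u+v)=0.6357246874 cn(u+v)=-0.7719158774 dn(u+v)=0.8508138952

m = k² = 0.683208046096
D = 1 − m·sn²u·sn²v = 0.4655255317618084
sn(u+v) = (sn u·cn v·dn v + sn v·cn u·dn u)/D = 0.2959460731775402/0.4655255317618084 = 0.6357246874462827
cn(u+v) = (cn u·cn v − sn u·sn v·dn u·dn v)/D = -0.3593465492987355/0.4655255317618084 = -0.7719158773929489
dn(u+v) = (dn u·dn v − m·sn u·sn v·cn u·cn v)/D = 0.3960755909747778/0.4655255317618084 = 0.8508138951601789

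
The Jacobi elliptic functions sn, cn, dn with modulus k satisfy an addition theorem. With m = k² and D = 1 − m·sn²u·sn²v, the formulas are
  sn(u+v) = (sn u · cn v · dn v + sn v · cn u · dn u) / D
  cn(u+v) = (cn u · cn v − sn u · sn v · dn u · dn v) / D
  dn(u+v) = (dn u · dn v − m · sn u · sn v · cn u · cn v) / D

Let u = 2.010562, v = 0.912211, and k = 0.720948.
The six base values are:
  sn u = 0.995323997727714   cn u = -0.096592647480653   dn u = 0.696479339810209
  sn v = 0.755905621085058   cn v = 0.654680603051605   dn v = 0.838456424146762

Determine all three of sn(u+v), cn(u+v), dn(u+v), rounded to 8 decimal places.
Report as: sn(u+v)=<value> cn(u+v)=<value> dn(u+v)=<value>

m = k² = 0.519766018704
D = 1 − m·sn²u·sn²v = 0.7057801410326992
sn(u+v) = (sn u·cn v·dn v + sn v·cn u·dn u)/D = 0.4955010139237033/0.7057801410326992 = 0.7020614283630665
cn(u+v) = (cn u·cn v − sn u·sn v·dn u·dn v)/D = -0.5025976051243367/0.7057801410326992 = -0.7121163885242431
dn(u+v) = (dn u·dn v − m·sn u·sn v·cn u·cn v)/D = 0.6086969708827479/0.7057801410326992 = 0.8624455910478029

sn(u+v)=0.70206143 cn(u+v)=-0.71211639 dn(u+v)=0.86244559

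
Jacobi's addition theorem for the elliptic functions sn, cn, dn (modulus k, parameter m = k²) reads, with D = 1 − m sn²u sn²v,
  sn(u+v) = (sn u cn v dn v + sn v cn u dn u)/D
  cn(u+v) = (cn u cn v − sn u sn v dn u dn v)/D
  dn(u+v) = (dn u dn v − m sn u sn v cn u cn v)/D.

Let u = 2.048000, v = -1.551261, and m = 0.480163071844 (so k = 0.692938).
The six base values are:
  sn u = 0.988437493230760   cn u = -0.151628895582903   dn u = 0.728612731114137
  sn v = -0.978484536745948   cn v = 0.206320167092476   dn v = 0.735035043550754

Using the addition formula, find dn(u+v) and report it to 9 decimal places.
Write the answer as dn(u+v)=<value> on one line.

dn(u+v)=0.945867642

m = k² = 0.480163071844
D = 1 − m·sn²u·sn²v = 0.5508461659053862
dn(u+v) = (dn u·dn v − m·sn u·sn v·cn u·cn v)/D = 0.5210275642091639/0.5508461659053862 = 0.9458676422895463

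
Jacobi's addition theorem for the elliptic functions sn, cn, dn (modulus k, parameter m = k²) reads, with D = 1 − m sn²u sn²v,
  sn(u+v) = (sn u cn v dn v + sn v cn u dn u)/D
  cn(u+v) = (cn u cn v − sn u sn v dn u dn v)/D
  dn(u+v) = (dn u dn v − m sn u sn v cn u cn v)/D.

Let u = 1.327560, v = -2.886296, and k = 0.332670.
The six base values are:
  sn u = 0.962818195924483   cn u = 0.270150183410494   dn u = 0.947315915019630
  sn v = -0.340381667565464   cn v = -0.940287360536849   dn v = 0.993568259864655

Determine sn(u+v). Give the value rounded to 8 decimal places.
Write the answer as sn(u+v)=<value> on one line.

m = k² = 0.1106693289
D = 1 − m·sn²u·sn²v = 0.9881136591976933
sn(u+v) = (sn u·cn v·dn v + sn v·cn u·dn u)/D = -0.9866126085869949/0.9881136591976933 = -0.9984808927629669

sn(u+v)=-0.99848089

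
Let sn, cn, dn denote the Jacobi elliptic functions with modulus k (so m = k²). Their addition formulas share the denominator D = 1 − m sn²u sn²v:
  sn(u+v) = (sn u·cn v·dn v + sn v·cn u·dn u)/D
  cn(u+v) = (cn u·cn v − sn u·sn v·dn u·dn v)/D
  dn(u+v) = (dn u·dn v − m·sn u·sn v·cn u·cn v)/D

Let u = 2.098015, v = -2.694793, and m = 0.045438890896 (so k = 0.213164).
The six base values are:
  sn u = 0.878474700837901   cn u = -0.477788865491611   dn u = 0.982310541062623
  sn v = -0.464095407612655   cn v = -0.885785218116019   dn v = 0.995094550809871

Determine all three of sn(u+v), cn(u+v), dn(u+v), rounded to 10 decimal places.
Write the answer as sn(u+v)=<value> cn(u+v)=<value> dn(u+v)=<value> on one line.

sn(u+v)=-0.5607407065 cn(u+v)=0.8279914614 dn(u+v)=0.9928306216

m = k² = 0.045438890896
D = 1 − m·sn²u·sn²v = 0.9924473252644603
sn(u+v) = (sn u·cn v·dn v + sn v·cn u·dn u)/D = -0.5565056143161042/0.9924473252644603 = -0.5607407064831482
cn(u+v) = (cn u·cn v − sn u·sn v·dn u·dn v)/D = 0.8217379111731652/0.9924473252644603 = 0.8279914613646567
dn(u+v) = (dn u·dn v − m·sn u·sn v·cn u·cn v)/D = 0.9853320948434228/0.9924473252644603 = 0.9928306215958197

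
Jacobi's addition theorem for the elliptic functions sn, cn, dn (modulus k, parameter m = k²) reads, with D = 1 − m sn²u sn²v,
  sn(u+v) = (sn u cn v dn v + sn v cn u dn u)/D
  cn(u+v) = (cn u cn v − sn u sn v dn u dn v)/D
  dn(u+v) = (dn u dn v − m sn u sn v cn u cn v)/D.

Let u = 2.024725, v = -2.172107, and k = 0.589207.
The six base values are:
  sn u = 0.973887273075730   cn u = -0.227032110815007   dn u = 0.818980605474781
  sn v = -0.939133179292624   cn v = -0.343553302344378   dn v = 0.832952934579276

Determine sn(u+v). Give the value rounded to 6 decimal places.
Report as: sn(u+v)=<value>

m = k² = 0.347164888849
D = 1 − m·sn²u·sn²v = 0.7095926893088723
sn(u+v) = (sn u·cn v·dn v + sn v·cn u·dn u)/D = -0.1040735863740676/0.7095926893088723 = -0.1466666553109967

sn(u+v)=-0.146667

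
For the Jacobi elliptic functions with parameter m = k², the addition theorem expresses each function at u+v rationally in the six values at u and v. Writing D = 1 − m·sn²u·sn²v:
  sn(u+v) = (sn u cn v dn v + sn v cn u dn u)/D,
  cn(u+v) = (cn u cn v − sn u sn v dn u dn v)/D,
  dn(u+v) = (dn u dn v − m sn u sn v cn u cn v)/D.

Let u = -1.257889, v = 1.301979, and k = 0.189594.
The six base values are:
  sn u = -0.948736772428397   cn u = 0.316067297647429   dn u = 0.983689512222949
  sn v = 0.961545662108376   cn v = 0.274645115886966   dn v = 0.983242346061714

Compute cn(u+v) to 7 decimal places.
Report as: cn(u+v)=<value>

cn(u+v)=0.9990282

m = k² = 0.035945884836
D = 1 − m·sn²u·sn²v = 0.9700855878972082
cn(u+v) = (cn u·cn v − sn u·sn v·dn u·dn v)/D = 0.9691428742586794/0.9700855878972082 = 0.9990282160148649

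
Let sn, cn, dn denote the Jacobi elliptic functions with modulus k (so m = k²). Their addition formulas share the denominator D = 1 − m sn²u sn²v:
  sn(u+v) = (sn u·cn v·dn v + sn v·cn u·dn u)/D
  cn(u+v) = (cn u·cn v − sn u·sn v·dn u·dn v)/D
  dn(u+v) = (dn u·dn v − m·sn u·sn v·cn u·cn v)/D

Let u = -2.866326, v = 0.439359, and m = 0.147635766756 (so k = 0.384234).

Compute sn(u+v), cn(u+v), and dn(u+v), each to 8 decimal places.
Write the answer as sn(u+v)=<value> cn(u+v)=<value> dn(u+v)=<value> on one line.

sn(u+v)=-0.73701232 cn(u+v)=-0.67587931 dn(u+v)=0.95906525

sn u = -0.3898026525046781, cn u = -0.9208984157334169, dn u = 0.9887200411919647
sn v = 0.4235436608629617, cn v = 0.905875690888546, dn v = 0.9866690088823525
m = k² = 0.147635766756
D = 1 − m·sn²u·sn²v = 0.9959758187222795
sn(u+v) = (sn u·cn v·dn v + sn v·cn u·dn u)/D = -0.734046447660014/0.9959758187222795 = -0.7370123188349188
cn(u+v) = (cn u·cn v − sn u·sn v·dn u·dn v)/D = -0.6731594492816909/0.9959758187222795 = -0.6758793101475854
dn(u+v) = (dn u·dn v − m·sn u·sn v·cn u·cn v)/D = 0.9552057942859805/0.9959758187222795 = 0.9590652466958462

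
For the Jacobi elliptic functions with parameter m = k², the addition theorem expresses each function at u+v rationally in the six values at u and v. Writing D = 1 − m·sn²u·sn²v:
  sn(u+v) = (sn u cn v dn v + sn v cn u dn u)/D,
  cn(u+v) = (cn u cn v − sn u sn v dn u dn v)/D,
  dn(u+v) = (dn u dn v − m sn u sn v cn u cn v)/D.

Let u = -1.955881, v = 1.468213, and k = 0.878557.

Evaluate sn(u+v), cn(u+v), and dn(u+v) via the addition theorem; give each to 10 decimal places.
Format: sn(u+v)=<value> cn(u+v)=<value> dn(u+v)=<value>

sn(u+v)=-0.4560459866 cn(u+v)=0.8899562113 dn(u+v)=0.9162257616

sn u = -0.9932403464380649, cn u = 0.1160758984785073, dn u = 0.4884028808066644
sn v = 0.931564365423537, cn v = 0.3635764473574201, dn v = 0.5746028333856775
m = k² = 0.771862402249
D = 1 − m·sn²u·sn²v = 0.3391934684799085
sn(u+v) = (sn u·cn v·dn v + sn v·cn u·dn u)/D = -0.1546878199937423/0.3391934684799085 = -0.4560459866369889
cn(u+v) = (cn u·cn v − sn u·sn v·dn u·dn v)/D = 0.3018673341138691/0.3391934684799085 = 0.8899562113229478
dn(u+v) = (dn u·dn v − m·sn u·sn v·cn u·cn v)/D = 0.3107777939709755/0.3391934684799085 = 0.9162257615505465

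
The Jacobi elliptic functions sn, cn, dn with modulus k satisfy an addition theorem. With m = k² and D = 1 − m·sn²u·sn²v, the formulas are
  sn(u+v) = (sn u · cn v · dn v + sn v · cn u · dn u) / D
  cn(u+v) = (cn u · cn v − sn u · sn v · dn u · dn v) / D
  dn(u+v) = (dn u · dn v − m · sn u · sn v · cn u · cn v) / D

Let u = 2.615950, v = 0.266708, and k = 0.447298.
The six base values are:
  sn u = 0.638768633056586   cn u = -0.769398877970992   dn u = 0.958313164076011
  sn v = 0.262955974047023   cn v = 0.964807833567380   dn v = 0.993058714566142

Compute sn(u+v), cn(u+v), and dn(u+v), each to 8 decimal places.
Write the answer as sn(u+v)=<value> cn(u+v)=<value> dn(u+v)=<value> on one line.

m = k² = 0.200075500804
D = 1 − m·sn²u·sn²v = 0.9943552181838055
sn(u+v) = (sn u·cn v·dn v + sn v·cn u·dn u)/D = 0.4181271104745571/0.9943552181838055 = 0.420500745436091
cn(u+v) = (cn u·cn v − sn u·sn v·dn u·dn v)/D = -0.9021707263126869/0.9943552181838055 = -0.907292192784492
dn(u+v) = (dn u·dn v − m·sn u·sn v·cn u·cn v)/D = 0.9766079274713372/0.9943552181838055 = 0.9821519610015384

sn(u+v)=0.42050075 cn(u+v)=-0.90729219 dn(u+v)=0.98215196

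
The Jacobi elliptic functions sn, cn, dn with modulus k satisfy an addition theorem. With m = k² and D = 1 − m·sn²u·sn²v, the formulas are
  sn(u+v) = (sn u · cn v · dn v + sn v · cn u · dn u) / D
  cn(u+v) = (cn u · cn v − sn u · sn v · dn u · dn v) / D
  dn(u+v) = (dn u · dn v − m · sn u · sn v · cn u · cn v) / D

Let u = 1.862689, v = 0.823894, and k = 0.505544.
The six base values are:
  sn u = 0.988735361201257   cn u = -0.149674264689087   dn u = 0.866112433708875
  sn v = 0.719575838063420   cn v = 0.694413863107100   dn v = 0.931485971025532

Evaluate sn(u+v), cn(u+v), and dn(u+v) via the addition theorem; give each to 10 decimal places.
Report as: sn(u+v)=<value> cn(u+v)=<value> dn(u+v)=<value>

m = k² = 0.255574735936
D = 1 − m·sn²u·sn²v = 0.8706307089427458
sn(u+v) = (sn u·cn v·dn v + sn v·cn u·dn u)/D = 0.5462683611090107/0.8706307089427458 = 0.6274398036940072
cn(u+v) = (cn u·cn v − sn u·sn v·dn u·dn v)/D = -0.6779297227629303/0.8706307089427458 = -0.7786650709646772
dn(u+v) = (dn u·dn v − m·sn u·sn v·cn u·cn v)/D = 0.8256706357313304/0.8706307089427458 = 0.9483591920781053

sn(u+v)=0.6274398037 cn(u+v)=-0.7786650710 dn(u+v)=0.9483591921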